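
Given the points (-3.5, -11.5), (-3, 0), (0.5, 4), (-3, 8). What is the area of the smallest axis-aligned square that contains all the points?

The bounding box has width 4 and height 19.5.
An axis-aligned square enclosing the set must have side ≥ max(width, height).
So the minimum side is max(4, 19.5) = 19.5.
Area = 19.5² = 380.25.

380.25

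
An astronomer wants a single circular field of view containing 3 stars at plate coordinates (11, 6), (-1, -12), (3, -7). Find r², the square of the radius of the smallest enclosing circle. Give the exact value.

Call the three points A, B, C in the order given.
Side lengths²: AB² = 468, AC² = 233, BC² = 41.
Since AB² = 468 ≥ 233 + 41 = 274, the angle opposite AB is not acute, so the smallest enclosing circle has AB as diameter.
Centre = midpoint of AB = (5, -3), r² = 468/4 = 117.

117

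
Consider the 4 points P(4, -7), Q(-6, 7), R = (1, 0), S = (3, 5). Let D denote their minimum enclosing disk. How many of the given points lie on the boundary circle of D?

2

The farthest pair is P–Q with squared distance 296. The circle on this segment as diameter has centre (-1, 0) and r² = 296/4 = 74.
Check R: distance² to centre = 4 ≤ 74, so it lies inside.
All remaining points lie in this disk, and no smaller disk contains both endpoints, so this is the minimum enclosing circle.
The points at distance exactly r from the centre are P, Q — 2 points.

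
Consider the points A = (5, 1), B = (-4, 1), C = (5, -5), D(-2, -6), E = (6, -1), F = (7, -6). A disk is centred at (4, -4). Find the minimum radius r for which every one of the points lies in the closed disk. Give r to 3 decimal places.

9.434

The required radius is the distance from (4, -4) to the farthest point.
Squared distances: 26, 89, 2, 40, 13, 13.
Maximum is 89, attained at B.
r = √89 ≈ 9.434.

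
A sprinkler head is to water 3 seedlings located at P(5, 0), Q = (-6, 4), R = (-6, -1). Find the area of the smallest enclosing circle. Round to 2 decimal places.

Side lengths²: PQ² = 137, PR² = 122, QR² = 25.
Since PQ² = 137 < 122 + 25 = 147, the triangle is acute, so the smallest enclosing circle is the circumcircle.
Circumcentre = (-15/22, 1.5), r² = 8357/242.
Area = π·r² = π·8357/242 ≈ 108.49.

108.49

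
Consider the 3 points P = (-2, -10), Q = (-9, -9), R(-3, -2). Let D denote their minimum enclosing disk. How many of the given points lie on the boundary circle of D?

3

Side lengths²: PQ² = 50, PR² = 65, QR² = 85.
Since QR² = 85 < 65 + 50 = 115, the triangle is acute, so the smallest enclosing circle is the circumcircle.
Circumcentre = (-111/22, -139/22), r² = 5525/242.
The points at distance exactly r from the centre are P, Q, R — 3 points.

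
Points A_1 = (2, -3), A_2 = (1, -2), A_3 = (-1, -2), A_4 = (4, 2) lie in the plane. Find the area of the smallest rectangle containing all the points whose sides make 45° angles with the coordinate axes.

In coordinates u = x + y, v = x − y the rectangle is axis-aligned; the map (x,y)→(u,v) scales areas by 2.
u-values: -1, -1, -3, 6; range = 6 − (-3) = 9.
v-values: 5, 3, 1, 2; range = 5 − 1 = 4.
Area = (9 × 4) / 2 = 18.

18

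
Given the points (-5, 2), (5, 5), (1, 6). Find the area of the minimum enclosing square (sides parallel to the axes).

100

The bounding box has width 10 and height 4.
An axis-aligned square enclosing the set must have side ≥ max(width, height).
So the minimum side is max(10, 4) = 10.
Area = 10² = 100.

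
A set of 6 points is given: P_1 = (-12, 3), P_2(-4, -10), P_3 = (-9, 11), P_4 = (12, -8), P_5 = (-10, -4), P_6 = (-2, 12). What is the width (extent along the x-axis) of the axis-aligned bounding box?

max x = 12, min x = -12, so width = 24.

24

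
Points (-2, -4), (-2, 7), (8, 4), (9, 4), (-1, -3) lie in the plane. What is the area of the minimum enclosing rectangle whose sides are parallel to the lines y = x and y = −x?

133

In coordinates u = x + y, v = x − y the rectangle is axis-aligned; the map (x,y)→(u,v) scales areas by 2.
u-values: -6, 5, 12, 13, -4; range = 13 − (-6) = 19.
v-values: 2, -9, 4, 5, 2; range = 5 − (-9) = 14.
Area = (19 × 14) / 2 = 133.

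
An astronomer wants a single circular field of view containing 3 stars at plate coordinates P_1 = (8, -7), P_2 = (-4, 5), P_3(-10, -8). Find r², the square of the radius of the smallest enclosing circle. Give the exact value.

66625/722

Side lengths²: P_1P_2² = 288, P_1P_3² = 325, P_2P_3² = 205.
Since P_1P_3² = 325 < 288 + 205 = 493, the triangle is acute, so the smallest enclosing circle is the circumcircle.
Circumcentre = (-45/38, -159/38), r² = 66625/722.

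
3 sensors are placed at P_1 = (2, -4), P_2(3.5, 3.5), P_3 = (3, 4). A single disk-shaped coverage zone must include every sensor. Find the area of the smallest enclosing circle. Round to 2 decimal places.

51.05

Side lengths²: P_1P_2² = 58.5, P_1P_3² = 65, P_2P_3² = 0.5.
Since P_1P_3² = 65 ≥ 58.5 + 0.5 = 59, the angle opposite P_1P_3 is not acute, so the smallest enclosing circle has P_1P_3 as diameter.
Centre = midpoint of P_1P_3 = (2.5, 0), r² = 65/4 = 16.25.
Area = π·r² = π·16.25 ≈ 51.05.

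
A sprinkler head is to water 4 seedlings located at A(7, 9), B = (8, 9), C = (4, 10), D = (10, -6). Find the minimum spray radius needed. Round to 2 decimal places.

8.54

By Welzl's lemma the MEC is supported by two points (diametrically opposite) or three points (on a circumcircle).
The farthest pair is C–D with squared distance 292. The circle on this segment as diameter has centre (7, 2) and r² = 292/4 = 73.
Check A: distance² to centre = 49 ≤ 73, so it lies inside.
All remaining points lie in this disk, and no smaller disk contains both endpoints, so this is the minimum enclosing circle.
r = √73 ≈ 8.54.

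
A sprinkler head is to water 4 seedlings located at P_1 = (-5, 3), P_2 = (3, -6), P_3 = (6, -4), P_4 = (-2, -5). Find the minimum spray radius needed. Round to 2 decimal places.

6.52

The minimum enclosing circle of a finite set is fixed by two of the points (as a diameter) or three (as a circumcircle).
The farthest pair is P_1–P_3 with squared distance 170. The circle on this segment as diameter has centre (0.5, -0.5) and r² = 170/4 = 42.5.
Check P_2: distance² to centre = 36.5 ≤ 42.5, so it lies inside.
All remaining points lie in this disk, and no smaller disk contains both endpoints, so this is the minimum enclosing circle.
r = √(42.5) ≈ 6.52.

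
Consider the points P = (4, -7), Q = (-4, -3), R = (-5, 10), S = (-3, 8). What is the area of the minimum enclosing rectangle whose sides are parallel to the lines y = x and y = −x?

156

In coordinates u = x + y, v = x − y the rectangle is axis-aligned; the map (x,y)→(u,v) scales areas by 2.
u-values: -3, -7, 5, 5; range = 5 − (-7) = 12.
v-values: 11, -1, -15, -11; range = 11 − (-15) = 26.
Area = (12 × 26) / 2 = 156.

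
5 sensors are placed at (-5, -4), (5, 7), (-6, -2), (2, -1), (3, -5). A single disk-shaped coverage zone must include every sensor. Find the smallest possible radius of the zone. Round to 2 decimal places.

7.43

By Welzl's lemma the MEC is supported by two points (diametrically opposite) or three points (on a circumcircle).
The farthest pair is (-5, -4)–(5, 7) with squared distance 221. The circle on this segment as diameter has centre (0, 1.5) and r² = 221/4 = 55.25.
Check (-6, -2): distance² to centre = 48.25 ≤ 55.25, so it lies inside.
All remaining points lie in this disk, and no smaller disk contains both endpoints, so this is the minimum enclosing circle.
r = √(55.25) ≈ 7.43.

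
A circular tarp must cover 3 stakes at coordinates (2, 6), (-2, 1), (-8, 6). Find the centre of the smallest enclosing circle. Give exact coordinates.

Call the three points A, B, C in the order given.
Side lengths²: AB² = 41, AC² = 100, BC² = 61.
Since AC² = 100 < 61 + 41 = 102, the triangle is acute, so the smallest enclosing circle is the circumcircle.
Circumcentre = (-3, 5.9), r² = 25.01.
Centre = (-3, 5.9).

(-3, 5.9)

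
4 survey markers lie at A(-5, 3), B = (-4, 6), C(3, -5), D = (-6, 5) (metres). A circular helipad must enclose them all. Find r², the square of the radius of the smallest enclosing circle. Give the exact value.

45.25

The minimum enclosing circle of a finite set is fixed by two of the points (as a diameter) or three (as a circumcircle).
The farthest pair is C–D with squared distance 181. The circle on this segment as diameter has centre (-1.5, 0) and r² = 181/4 = 45.25.
Check A: distance² to centre = 21.25 ≤ 45.25, so it lies inside.
All remaining points lie in this disk, and no smaller disk contains both endpoints, so this is the minimum enclosing circle.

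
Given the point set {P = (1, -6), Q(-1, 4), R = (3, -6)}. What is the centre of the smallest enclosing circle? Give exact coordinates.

(1, -1)

Side lengths²: PQ² = 104, PR² = 4, QR² = 116.
Since QR² = 116 ≥ 104 + 4 = 108, the angle opposite QR is not acute, so the smallest enclosing circle has QR as diameter.
Centre = midpoint of QR = (1, -1), r² = 116/4 = 29.
Centre = (1, -1).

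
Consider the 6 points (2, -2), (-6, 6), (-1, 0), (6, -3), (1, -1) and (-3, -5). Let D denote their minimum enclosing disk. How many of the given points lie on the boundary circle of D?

2

By Welzl's lemma the MEC is supported by two points (diametrically opposite) or three points (on a circumcircle).
The farthest pair is (-6, 6)–(6, -3) with squared distance 225. The circle on this segment as diameter has centre (0, 1.5) and r² = 225/4 = 56.25.
Check (2, -2): distance² to centre = 16.25 ≤ 56.25, so it lies inside.
All remaining points lie in this disk, and no smaller disk contains both endpoints, so this is the minimum enclosing circle.
The points at distance exactly r from the centre are (-6, 6), (6, -3) — 2 points.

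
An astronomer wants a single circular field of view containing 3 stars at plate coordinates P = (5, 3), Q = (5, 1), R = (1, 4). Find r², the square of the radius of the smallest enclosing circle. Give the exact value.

Side lengths²: PQ² = 4, PR² = 17, QR² = 25.
Since QR² = 25 ≥ 17 + 4 = 21, the angle opposite QR is not acute, so the smallest enclosing circle has QR as diameter.
Centre = midpoint of QR = (3, 2.5), r² = 25/4 = 6.25.

6.25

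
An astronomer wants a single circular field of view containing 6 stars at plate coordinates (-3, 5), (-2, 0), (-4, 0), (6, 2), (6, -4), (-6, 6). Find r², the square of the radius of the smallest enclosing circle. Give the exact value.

A smallest enclosing disk is always determined by at most three of the input points on its boundary.
The farthest pair is (6, -4)–(-6, 6) with squared distance 244. The circle on this segment as diameter has centre (0, 1) and r² = 244/4 = 61.
Check (-3, 5): distance² to centre = 25 ≤ 61, so it lies inside.
All remaining points lie in this disk, and no smaller disk contains both endpoints, so this is the minimum enclosing circle.

61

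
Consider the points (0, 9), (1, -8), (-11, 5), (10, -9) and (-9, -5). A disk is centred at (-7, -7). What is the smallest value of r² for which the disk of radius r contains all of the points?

305

The required radius is the distance from (-7, -7) to the farthest point.
Squared distances: 305, 65, 160, 293, 8.
Maximum is 305, attained at (0, 9).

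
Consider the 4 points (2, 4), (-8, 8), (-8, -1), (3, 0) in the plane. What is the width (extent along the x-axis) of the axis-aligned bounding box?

max x = 3, min x = -8, so width = 11.

11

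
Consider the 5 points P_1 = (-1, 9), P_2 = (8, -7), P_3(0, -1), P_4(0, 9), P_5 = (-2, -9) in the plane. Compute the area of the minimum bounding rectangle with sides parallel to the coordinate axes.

180

x ranges over [-2, 8], width 10.
y ranges over [-9, 9], height 18.
Area = 10 × 18 = 180.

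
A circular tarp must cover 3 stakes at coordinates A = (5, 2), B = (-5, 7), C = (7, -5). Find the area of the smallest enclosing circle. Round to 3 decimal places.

Side lengths²: AB² = 125, AC² = 53, BC² = 288.
Since BC² = 288 ≥ 125 + 53 = 178, the angle opposite BC is not acute, so the smallest enclosing circle has BC as diameter.
Centre = midpoint of BC = (1, 1), r² = 288/4 = 72.
Area = π·r² = π·72 ≈ 226.195.

226.195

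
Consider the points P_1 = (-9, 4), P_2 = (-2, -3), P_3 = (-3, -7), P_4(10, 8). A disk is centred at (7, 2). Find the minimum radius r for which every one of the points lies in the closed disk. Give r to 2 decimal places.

16.12

The required radius is the distance from (7, 2) to the farthest point.
Squared distances: 260, 106, 181, 45.
Maximum is 260, attained at P_1.
r = √260 ≈ 16.12.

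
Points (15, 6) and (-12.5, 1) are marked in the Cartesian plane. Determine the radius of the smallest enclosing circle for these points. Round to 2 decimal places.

13.98

The smallest circle enclosing two points has them as diameter endpoints.
Centre = midpoint = (1.25, 3.5); r² = |(15, 6)−(-12.5, 1)|²/4 = 781.25/4 = 195.3125.
r = √(195.3125) ≈ 13.98.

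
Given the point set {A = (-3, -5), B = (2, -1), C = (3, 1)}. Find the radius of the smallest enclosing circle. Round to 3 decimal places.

4.243

Side lengths²: AB² = 41, AC² = 72, BC² = 5.
Since AC² = 72 ≥ 41 + 5 = 46, the angle opposite AC is not acute, so the smallest enclosing circle has AC as diameter.
Centre = midpoint of AC = (0, -2), r² = 72/4 = 18.
r = √18 ≈ 4.243.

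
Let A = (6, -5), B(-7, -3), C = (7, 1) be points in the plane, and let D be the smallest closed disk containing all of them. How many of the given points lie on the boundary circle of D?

2

Side lengths²: AB² = 173, AC² = 37, BC² = 212.
Since BC² = 212 ≥ 173 + 37 = 210, the angle opposite BC is not acute, so the smallest enclosing circle has BC as diameter.
Centre = midpoint of BC = (0, -1), r² = 212/4 = 53.
The points at distance exactly r from the centre are B, C — 2 points.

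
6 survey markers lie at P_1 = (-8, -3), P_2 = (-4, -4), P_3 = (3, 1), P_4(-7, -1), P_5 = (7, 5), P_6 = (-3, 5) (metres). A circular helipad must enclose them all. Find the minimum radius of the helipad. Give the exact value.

8.5

The farthest pair is P_1–P_5 with squared distance 289. The circle on this segment as diameter has centre (-0.5, 1) and r² = 289/4 = 72.25.
Check P_2: distance² to centre = 37.25 ≤ 72.25, so it lies inside.
All remaining points lie in this disk, and no smaller disk contains both endpoints, so this is the minimum enclosing circle.
r = √(72.25) = 8.5.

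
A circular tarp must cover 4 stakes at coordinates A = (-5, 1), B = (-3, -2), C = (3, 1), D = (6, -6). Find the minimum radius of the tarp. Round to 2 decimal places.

The minimum enclosing circle of a finite set is fixed by two of the points (as a diameter) or three (as a circumcircle).
The farthest pair is A–D with squared distance 170. The circle on this segment as diameter has centre (0.5, -2.5) and r² = 170/4 = 42.5.
Check B: distance² to centre = 12.5 ≤ 42.5, so it lies inside.
All remaining points lie in this disk, and no smaller disk contains both endpoints, so this is the minimum enclosing circle.
r = √(42.5) ≈ 6.52.

6.52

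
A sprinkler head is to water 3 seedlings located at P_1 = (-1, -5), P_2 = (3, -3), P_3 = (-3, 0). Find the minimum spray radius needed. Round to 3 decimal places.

3.366

Side lengths²: P_1P_2² = 20, P_1P_3² = 29, P_2P_3² = 45.
Since P_2P_3² = 45 < 29 + 20 = 49, the triangle is acute, so the smallest enclosing circle is the circumcircle.
Circumcentre = (-0.125, -1.75), r² = 11.328125.
r = √(11.328125) ≈ 3.366.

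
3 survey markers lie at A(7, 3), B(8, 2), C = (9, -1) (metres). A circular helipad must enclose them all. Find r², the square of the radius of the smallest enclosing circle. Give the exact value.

5

Side lengths²: AB² = 2, AC² = 20, BC² = 10.
Since AC² = 20 ≥ 10 + 2 = 12, the angle opposite AC is not acute, so the smallest enclosing circle has AC as diameter.
Centre = midpoint of AC = (8, 1), r² = 20/4 = 5.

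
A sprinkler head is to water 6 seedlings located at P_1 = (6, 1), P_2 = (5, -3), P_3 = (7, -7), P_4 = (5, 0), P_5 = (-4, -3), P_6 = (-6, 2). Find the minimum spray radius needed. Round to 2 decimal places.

7.91

By Welzl's lemma the MEC is supported by two points (diametrically opposite) or three points (on a circumcircle).
The farthest pair is P_3–P_6 with squared distance 250. The circle on this segment as diameter has centre (0.5, -2.5) and r² = 250/4 = 62.5.
Check P_1: distance² to centre = 42.5 ≤ 62.5, so it lies inside.
All remaining points lie in this disk, and no smaller disk contains both endpoints, so this is the minimum enclosing circle.
r = √(62.5) ≈ 7.91.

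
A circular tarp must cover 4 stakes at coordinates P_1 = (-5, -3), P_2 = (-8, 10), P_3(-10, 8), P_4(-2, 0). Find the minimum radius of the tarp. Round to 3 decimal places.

6.671

A smallest enclosing disk is always determined by at most three of the input points on its boundary.
The farthest pair is P_1–P_2 with squared distance 178. The circle on this segment as diameter has centre (-6.5, 3.5) and r² = 178/4 = 44.5.
Check P_3: distance² to centre = 32.5 ≤ 44.5, so it lies inside.
All remaining points lie in this disk, and no smaller disk contains both endpoints, so this is the minimum enclosing circle.
r = √(44.5) ≈ 6.671.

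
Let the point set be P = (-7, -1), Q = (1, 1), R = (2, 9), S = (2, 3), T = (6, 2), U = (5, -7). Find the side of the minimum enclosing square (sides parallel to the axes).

16

The bounding box has width 13 and height 16.
An axis-aligned square enclosing the set must have side ≥ max(width, height).
So the minimum side is max(13, 16) = 16.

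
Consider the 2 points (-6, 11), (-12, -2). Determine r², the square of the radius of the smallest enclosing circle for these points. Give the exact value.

51.25

The smallest circle enclosing two points has them as diameter endpoints.
Centre = midpoint = (-9, 4.5); r² = |(-6, 11)−(-12, -2)|²/4 = 205/4 = 51.25.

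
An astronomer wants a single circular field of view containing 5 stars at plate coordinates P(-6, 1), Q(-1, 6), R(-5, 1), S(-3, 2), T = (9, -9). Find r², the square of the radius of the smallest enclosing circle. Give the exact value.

The minimum enclosing circle is determined by three boundary points: P, Q, T.
Their circumcentre is (2.5, -2.5) with r² = 84.5.
The farthest remaining point R is at distance² 68.5 ≤ 84.5.

84.5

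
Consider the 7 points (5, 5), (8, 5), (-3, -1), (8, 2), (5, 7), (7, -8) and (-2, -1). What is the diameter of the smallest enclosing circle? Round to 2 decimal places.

The minimum enclosing circle is determined by three boundary points: (-3, -1), (5, 7), (7, -8).
Their circumcentre is (159/34, -23/34) with r² = 34121/578.
The farthest remaining point (-2, -1) is at distance² 25825/578 ≤ 34121/578.
Diameter = 2r = 2√(34121/578) ≈ 15.37.

15.37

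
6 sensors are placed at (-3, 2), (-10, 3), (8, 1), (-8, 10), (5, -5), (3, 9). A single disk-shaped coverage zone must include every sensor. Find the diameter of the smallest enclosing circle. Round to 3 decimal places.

19.849

The farthest pair is (-8, 10)–(5, -5) with squared distance 394. The circle on this segment as diameter has centre (-1.5, 2.5) and r² = 394/4 = 98.5.
Check (-3, 2): distance² to centre = 2.5 ≤ 98.5, so it lies inside.
All remaining points lie in this disk, and no smaller disk contains both endpoints, so this is the minimum enclosing circle.
Diameter = 2r = 2√(98.5) ≈ 19.849.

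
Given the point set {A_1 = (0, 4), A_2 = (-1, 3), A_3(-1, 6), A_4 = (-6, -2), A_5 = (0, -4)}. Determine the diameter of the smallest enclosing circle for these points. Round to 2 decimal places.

By Welzl's lemma the MEC is supported by two points (diametrically opposite) or three points (on a circumcircle).
The minimum enclosing circle is determined by three boundary points: A_3, A_4, A_5.
Their circumcentre is (-99/58, 51/58) with r² = 44945/1682.
The farthest remaining point A_1 is at distance² 21281/1682 ≤ 44945/1682.
Diameter = 2r = 2√(44945/1682) ≈ 10.34.

10.34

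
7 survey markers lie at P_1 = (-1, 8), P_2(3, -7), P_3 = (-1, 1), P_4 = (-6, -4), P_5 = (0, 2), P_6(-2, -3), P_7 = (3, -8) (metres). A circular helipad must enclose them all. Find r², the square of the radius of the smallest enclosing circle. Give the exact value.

68

By Welzl's lemma the MEC is supported by two points (diametrically opposite) or three points (on a circumcircle).
The farthest pair is P_1–P_7 with squared distance 272. The circle on this segment as diameter has centre (1, 0) and r² = 272/4 = 68.
Check P_2: distance² to centre = 53 ≤ 68, so it lies inside.
All remaining points lie in this disk, and no smaller disk contains both endpoints, so this is the minimum enclosing circle.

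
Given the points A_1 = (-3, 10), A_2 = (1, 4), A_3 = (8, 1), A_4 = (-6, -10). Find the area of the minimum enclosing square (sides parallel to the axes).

The bounding box has width 14 and height 20.
An axis-aligned square enclosing the set must have side ≥ max(width, height).
So the minimum side is max(14, 20) = 20.
Area = 20² = 400.

400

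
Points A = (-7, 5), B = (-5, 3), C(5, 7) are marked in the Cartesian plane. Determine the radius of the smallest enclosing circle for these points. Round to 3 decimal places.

6.083

Side lengths²: AB² = 8, AC² = 148, BC² = 116.
Since AC² = 148 ≥ 116 + 8 = 124, the angle opposite AC is not acute, so the smallest enclosing circle has AC as diameter.
Centre = midpoint of AC = (-1, 6), r² = 148/4 = 37.
r = √37 ≈ 6.083.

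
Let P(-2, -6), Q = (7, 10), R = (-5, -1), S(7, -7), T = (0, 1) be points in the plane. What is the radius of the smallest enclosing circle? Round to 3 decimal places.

A smallest enclosing disk is always determined by at most three of the input points on its boundary.
The minimum enclosing circle is determined by three boundary points: P, Q, S.
Their circumcentre is (61/18, 1.5) with r² = 13817/162.
The farthest remaining point R is at distance² 12413/162 ≤ 13817/162.
r = √(13817/162) ≈ 9.235.

9.235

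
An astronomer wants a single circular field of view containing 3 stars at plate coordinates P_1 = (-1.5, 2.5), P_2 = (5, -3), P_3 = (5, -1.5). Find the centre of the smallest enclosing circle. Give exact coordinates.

(1.75, -0.25)

Side lengths²: P_1P_2² = 72.5, P_1P_3² = 58.25, P_2P_3² = 2.25.
Since P_1P_2² = 72.5 ≥ 58.25 + 2.25 = 60.5, the angle opposite P_1P_2 is not acute, so the smallest enclosing circle has P_1P_2 as diameter.
Centre = midpoint of P_1P_2 = (1.75, -0.25), r² = 72.5/4 = 18.125.
Centre = (1.75, -0.25).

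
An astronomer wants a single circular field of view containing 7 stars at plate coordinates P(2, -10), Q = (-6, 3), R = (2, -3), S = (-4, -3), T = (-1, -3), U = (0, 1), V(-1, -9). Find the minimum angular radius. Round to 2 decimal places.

By Welzl's lemma the MEC is supported by two points (diametrically opposite) or three points (on a circumcircle).
The farthest pair is P–Q with squared distance 233. The circle on this segment as diameter has centre (-2, -3.5) and r² = 233/4 = 58.25.
Check R: distance² to centre = 16.25 ≤ 58.25, so it lies inside.
All remaining points lie in this disk, and no smaller disk contains both endpoints, so this is the minimum enclosing circle.
r = √(58.25) ≈ 7.63.

7.63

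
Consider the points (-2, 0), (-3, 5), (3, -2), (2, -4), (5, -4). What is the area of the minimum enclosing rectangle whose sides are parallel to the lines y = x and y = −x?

In coordinates u = x + y, v = x − y the rectangle is axis-aligned; the map (x,y)→(u,v) scales areas by 2.
u-values: -2, 2, 1, -2, 1; range = 2 − (-2) = 4.
v-values: -2, -8, 5, 6, 9; range = 9 − (-8) = 17.
Area = (4 × 17) / 2 = 34.

34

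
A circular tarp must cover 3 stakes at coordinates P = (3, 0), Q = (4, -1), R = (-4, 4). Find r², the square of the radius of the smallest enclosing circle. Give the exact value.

Side lengths²: PQ² = 2, PR² = 65, QR² = 89.
Since QR² = 89 ≥ 65 + 2 = 67, the angle opposite QR is not acute, so the smallest enclosing circle has QR as diameter.
Centre = midpoint of QR = (0, 1.5), r² = 89/4 = 22.25.

22.25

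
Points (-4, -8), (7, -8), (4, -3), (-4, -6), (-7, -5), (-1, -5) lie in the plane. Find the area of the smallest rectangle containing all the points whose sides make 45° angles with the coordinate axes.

In coordinates u = x + y, v = x − y the rectangle is axis-aligned; the map (x,y)→(u,v) scales areas by 2.
u-values: -12, -1, 1, -10, -12, -6; range = 1 − (-12) = 13.
v-values: 4, 15, 7, 2, -2, 4; range = 15 − (-2) = 17.
Area = (13 × 17) / 2 = 110.5.

110.5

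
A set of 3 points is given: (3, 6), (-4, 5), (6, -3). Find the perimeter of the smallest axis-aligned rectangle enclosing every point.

38

Width = max x − min x = 6 − (-4) = 10.
Height = max y − min y = 6 − (-3) = 9.
Perimeter = 2(10 + 9) = 38.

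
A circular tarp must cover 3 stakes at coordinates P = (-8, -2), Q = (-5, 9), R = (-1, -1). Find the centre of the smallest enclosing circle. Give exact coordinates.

Side lengths²: PQ² = 130, PR² = 50, QR² = 116.
Since PQ² = 130 < 116 + 50 = 166, the triangle is acute, so the smallest enclosing circle is the circumcircle.
Circumcentre = (-191/37, 116/37), r² = 47125/1369.
Centre = (-191/37, 116/37).

(-191/37, 116/37)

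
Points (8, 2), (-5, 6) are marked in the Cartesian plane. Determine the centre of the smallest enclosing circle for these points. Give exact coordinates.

The smallest circle enclosing two points has them as diameter endpoints.
Centre = midpoint = (1.5, 4); r² = |(8, 2)−(-5, 6)|²/4 = 185/4 = 46.25.
Centre = (1.5, 4).

(1.5, 4)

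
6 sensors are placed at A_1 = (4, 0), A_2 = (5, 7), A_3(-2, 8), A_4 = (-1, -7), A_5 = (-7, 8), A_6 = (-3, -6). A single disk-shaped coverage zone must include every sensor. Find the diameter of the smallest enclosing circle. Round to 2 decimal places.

17.03

The minimum enclosing circle of a finite set is fixed by two of the points (as a diameter) or three (as a circumcircle).
The minimum enclosing circle is determined by three boundary points: A_2, A_4, A_5.
Their circumcentre is (-1.5, 1.5) with r² = 72.5.
The farthest remaining point A_6 is at distance² 58.5 ≤ 72.5.
Diameter = 2r = 2√(72.5) ≈ 17.03.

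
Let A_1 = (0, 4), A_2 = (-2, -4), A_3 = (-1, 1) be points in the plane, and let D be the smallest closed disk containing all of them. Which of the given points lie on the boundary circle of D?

Side lengths²: A_1A_2² = 68, A_1A_3² = 10, A_2A_3² = 26.
Since A_1A_2² = 68 ≥ 26 + 10 = 36, the angle opposite A_1A_2 is not acute, so the smallest enclosing circle has A_1A_2 as diameter.
Centre = midpoint of A_1A_2 = (-1, 0), r² = 68/4 = 17.
The points at distance exactly r from the centre are A_1, A_2 — 2 points.

A_1, A_2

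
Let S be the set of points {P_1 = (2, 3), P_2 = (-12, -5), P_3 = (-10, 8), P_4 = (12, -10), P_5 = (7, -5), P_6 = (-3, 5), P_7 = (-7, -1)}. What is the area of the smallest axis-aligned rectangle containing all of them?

x ranges over [-12, 12], width 24.
y ranges over [-10, 8], height 18.
Area = 24 × 18 = 432.

432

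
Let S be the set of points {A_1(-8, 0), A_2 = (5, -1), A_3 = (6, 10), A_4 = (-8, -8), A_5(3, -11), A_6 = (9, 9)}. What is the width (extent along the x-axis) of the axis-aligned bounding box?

max x = 9, min x = -8, so width = 17.

17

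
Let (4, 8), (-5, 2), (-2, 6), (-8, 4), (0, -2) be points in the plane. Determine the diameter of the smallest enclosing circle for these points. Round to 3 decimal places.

13.100

The minimum enclosing circle is determined by three boundary points: (4, 8), (-8, 4), (0, -2).
Their circumcentre is (-19/13, 57/13) with r² = 7250/169.
The farthest remaining point (-5, 2) is at distance² 3077/169 ≤ 7250/169.
Diameter = 2r = 2√(7250/169) ≈ 13.100.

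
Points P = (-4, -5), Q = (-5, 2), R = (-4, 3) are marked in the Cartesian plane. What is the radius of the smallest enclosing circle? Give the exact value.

4

Side lengths²: PQ² = 50, PR² = 64, QR² = 2.
Since PR² = 64 ≥ 50 + 2 = 52, the angle opposite PR is not acute, so the smallest enclosing circle has PR as diameter.
Centre = midpoint of PR = (-4, -1), r² = 64/4 = 16.
r = √16 = 4.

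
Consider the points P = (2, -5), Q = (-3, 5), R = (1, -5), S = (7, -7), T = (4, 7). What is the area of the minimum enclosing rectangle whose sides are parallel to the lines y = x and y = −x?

165

In coordinates u = x + y, v = x − y the rectangle is axis-aligned; the map (x,y)→(u,v) scales areas by 2.
u-values: -3, 2, -4, 0, 11; range = 11 − (-4) = 15.
v-values: 7, -8, 6, 14, -3; range = 14 − (-8) = 22.
Area = (15 × 22) / 2 = 165.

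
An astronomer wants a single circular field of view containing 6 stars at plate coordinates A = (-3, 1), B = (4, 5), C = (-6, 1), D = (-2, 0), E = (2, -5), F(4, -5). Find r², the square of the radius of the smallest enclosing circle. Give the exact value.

The minimum enclosing circle of a finite set is fixed by two of the points (as a diameter) or three (as a circumcircle).
The minimum enclosing circle is determined by three boundary points: B, C, F.
Their circumcentre is (0.2, 0) with r² = 39.44.
The farthest remaining point E is at distance² 28.24 ≤ 39.44.

39.44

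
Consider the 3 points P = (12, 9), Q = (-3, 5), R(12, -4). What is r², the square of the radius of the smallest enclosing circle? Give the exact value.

81.94

Side lengths²: PQ² = 241, PR² = 169, QR² = 306.
Since QR² = 306 < 241 + 169 = 410, the triangle is acute, so the smallest enclosing circle is the circumcircle.
Circumcentre = (5.7, 2.5), r² = 81.94.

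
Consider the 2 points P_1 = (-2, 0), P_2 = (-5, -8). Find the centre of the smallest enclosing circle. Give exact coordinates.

The smallest circle enclosing two points has them as diameter endpoints.
Centre = midpoint = (-3.5, -4); r² = |P_1P_2|²/4 = 73/4 = 18.25.
Centre = (-3.5, -4).

(-3.5, -4)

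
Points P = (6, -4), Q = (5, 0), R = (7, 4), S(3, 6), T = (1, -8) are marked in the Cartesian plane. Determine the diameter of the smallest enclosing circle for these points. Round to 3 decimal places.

14.142

The minimum enclosing circle of a finite set is fixed by two of the points (as a diameter) or three (as a circumcircle).
The farthest pair is S–T with squared distance 200. The circle on this segment as diameter has centre (2, -1) and r² = 200/4 = 50.
Check P: distance² to centre = 25 ≤ 50, so it lies inside.
All remaining points lie in this disk, and no smaller disk contains both endpoints, so this is the minimum enclosing circle.
Diameter = 2r = 2√50 ≈ 14.142.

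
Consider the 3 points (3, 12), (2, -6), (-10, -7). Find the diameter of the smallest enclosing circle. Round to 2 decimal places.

Call the three points A, B, C in the order given.
Side lengths²: AB² = 325, AC² = 530, BC² = 145.
Since AC² = 530 ≥ 325 + 145 = 470, the angle opposite AC is not acute, so the smallest enclosing circle has AC as diameter.
Centre = midpoint of AC = (-3.5, 2.5), r² = 530/4 = 132.5.
Diameter = 2r = 2√(132.5) ≈ 23.02.

23.02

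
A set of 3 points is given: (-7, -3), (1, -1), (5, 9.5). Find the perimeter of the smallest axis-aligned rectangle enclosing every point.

49

Width = max x − min x = 5 − (-7) = 12.
Height = max y − min y = 9.5 − (-3) = 12.5.
Perimeter = 2(12 + 12.5) = 49.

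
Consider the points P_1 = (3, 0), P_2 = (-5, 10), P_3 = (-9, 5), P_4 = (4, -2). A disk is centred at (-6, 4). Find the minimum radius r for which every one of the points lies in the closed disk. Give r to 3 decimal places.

11.662

The required radius is the distance from (-6, 4) to the farthest point.
Squared distances: 97, 37, 10, 136.
Maximum is 136, attained at P_4.
r = √136 ≈ 11.662.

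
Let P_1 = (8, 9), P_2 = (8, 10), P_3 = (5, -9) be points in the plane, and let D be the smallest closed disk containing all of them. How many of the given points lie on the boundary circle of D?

Side lengths²: P_1P_2² = 1, P_1P_3² = 333, P_2P_3² = 370.
Since P_2P_3² = 370 ≥ 333 + 1 = 334, the angle opposite P_2P_3 is not acute, so the smallest enclosing circle has P_2P_3 as diameter.
Centre = midpoint of P_2P_3 = (6.5, 0.5), r² = 370/4 = 92.5.
The points at distance exactly r from the centre are P_2, P_3 — 2 points.

2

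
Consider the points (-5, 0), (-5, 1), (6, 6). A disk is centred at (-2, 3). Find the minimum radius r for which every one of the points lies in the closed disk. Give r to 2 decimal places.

The required radius is the distance from (-2, 3) to the farthest point.
Squared distances: 18, 13, 73.
Maximum is 73, attained at (6, 6).
r = √73 ≈ 8.54.

8.54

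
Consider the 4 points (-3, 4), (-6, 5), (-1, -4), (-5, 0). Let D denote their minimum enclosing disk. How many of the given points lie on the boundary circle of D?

2

The farthest pair is (-6, 5)–(-1, -4) with squared distance 106. The circle on this segment as diameter has centre (-3.5, 0.5) and r² = 106/4 = 26.5.
Check (-3, 4): distance² to centre = 12.5 ≤ 26.5, so it lies inside.
All remaining points lie in this disk, and no smaller disk contains both endpoints, so this is the minimum enclosing circle.
The points at distance exactly r from the centre are (-6, 5), (-1, -4) — 2 points.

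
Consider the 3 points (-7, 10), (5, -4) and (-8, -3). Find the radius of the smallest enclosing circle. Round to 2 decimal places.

Call the three points A, B, C in the order given.
Side lengths²: AB² = 340, AC² = 170, BC² = 170.
Since AB² = 340 ≥ 170 + 170 = 340, the angle opposite AB is not acute, so the smallest enclosing circle has AB as diameter.
Centre = midpoint of AB = (-1, 3), r² = 340/4 = 85.
r = √85 ≈ 9.22.

9.22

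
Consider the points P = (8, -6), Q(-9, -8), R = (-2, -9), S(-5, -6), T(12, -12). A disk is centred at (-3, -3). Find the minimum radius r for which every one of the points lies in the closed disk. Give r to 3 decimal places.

17.493

The required radius is the distance from (-3, -3) to the farthest point.
Squared distances: 130, 61, 37, 13, 306.
Maximum is 306, attained at T.
r = √306 ≈ 17.493.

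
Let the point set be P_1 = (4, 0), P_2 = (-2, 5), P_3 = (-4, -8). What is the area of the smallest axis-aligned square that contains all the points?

The bounding box has width 8 and height 13.
An axis-aligned square enclosing the set must have side ≥ max(width, height).
So the minimum side is max(8, 13) = 13.
Area = 13² = 169.

169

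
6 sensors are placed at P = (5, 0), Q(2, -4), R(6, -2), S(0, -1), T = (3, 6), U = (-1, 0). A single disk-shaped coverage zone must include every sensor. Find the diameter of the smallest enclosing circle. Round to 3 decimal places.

10.050

By Welzl's lemma the MEC is supported by two points (diametrically opposite) or three points (on a circumcircle).
The farthest pair is Q–T with squared distance 101. The circle on this segment as diameter has centre (2.5, 1) and r² = 101/4 = 25.25.
Check P: distance² to centre = 7.25 ≤ 25.25, so it lies inside.
All remaining points lie in this disk, and no smaller disk contains both endpoints, so this is the minimum enclosing circle.
Diameter = 2r = 2√(25.25) ≈ 10.050.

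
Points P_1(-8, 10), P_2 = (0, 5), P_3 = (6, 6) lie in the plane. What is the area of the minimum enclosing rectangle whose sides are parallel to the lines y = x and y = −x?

90

In coordinates u = x + y, v = x − y the rectangle is axis-aligned; the map (x,y)→(u,v) scales areas by 2.
u-values: 2, 5, 12; range = 12 − 2 = 10.
v-values: -18, -5, 0; range = 0 − (-18) = 18.
Area = (10 × 18) / 2 = 90.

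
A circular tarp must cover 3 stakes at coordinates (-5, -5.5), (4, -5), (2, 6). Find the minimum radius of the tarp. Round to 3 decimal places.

6.784

Call the three points A, B, C in the order given.
Side lengths²: AB² = 81.25, AC² = 181.25, BC² = 125.
Since AC² = 181.25 < 125 + 81.25 = 206.25, the triangle is acute, so the smallest enclosing circle is the circumcircle.
Circumcentre = (-0.78125, -0.1875), r² = 46.0205078125.
r = √(46.0205078125) ≈ 6.784.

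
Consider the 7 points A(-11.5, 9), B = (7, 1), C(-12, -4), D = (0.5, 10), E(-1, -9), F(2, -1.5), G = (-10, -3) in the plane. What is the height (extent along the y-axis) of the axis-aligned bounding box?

19

max y = 10, min y = -9, so height = 19.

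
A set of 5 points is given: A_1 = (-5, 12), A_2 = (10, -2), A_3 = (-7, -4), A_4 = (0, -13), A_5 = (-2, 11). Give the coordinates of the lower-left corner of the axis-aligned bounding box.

x-range [-7, 10], y-range [-13, 12].
The lower-left corner is (-7, -13).

(-7, -13)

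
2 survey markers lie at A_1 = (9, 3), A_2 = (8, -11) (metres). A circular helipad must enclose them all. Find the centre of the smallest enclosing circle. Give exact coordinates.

The smallest circle enclosing two points has them as diameter endpoints.
Centre = midpoint = (8.5, -4); r² = |A_1A_2|²/4 = 197/4 = 49.25.
Centre = (8.5, -4).

(8.5, -4)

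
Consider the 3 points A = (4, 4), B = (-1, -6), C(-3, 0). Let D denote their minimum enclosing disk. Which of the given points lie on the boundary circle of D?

Side lengths²: AB² = 125, AC² = 65, BC² = 40.
Since AB² = 125 ≥ 65 + 40 = 105, the angle opposite AB is not acute, so the smallest enclosing circle has AB as diameter.
Centre = midpoint of AB = (1.5, -1), r² = 125/4 = 31.25.
The points at distance exactly r from the centre are A, B — 2 points.

A, B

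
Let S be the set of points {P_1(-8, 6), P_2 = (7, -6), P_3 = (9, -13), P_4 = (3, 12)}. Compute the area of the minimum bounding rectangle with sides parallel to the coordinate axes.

425

x ranges over [-8, 9], width 17.
y ranges over [-13, 12], height 25.
Area = 17 × 25 = 425.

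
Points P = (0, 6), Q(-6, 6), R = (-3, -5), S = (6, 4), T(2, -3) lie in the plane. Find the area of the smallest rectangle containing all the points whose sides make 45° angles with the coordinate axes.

In coordinates u = x + y, v = x − y the rectangle is axis-aligned; the map (x,y)→(u,v) scales areas by 2.
u-values: 6, 0, -8, 10, -1; range = 10 − (-8) = 18.
v-values: -6, -12, 2, 2, 5; range = 5 − (-12) = 17.
Area = (18 × 17) / 2 = 153.

153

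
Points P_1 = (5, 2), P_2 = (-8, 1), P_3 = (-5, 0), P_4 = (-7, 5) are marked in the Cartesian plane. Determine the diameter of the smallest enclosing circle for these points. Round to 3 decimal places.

The minimum enclosing circle of a finite set is fixed by two of the points (as a diameter) or three (as a circumcircle).
The farthest pair is P_1–P_2 with squared distance 170. The circle on this segment as diameter has centre (-1.5, 1.5) and r² = 170/4 = 42.5.
Check P_3: distance² to centre = 14.5 ≤ 42.5, so it lies inside.
All remaining points lie in this disk, and no smaller disk contains both endpoints, so this is the minimum enclosing circle.
Diameter = 2r = 2√(42.5) ≈ 13.038.

13.038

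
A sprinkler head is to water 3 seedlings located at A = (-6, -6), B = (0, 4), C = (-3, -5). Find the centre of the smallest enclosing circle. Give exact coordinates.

Side lengths²: AB² = 136, AC² = 10, BC² = 90.
Since AB² = 136 ≥ 90 + 10 = 100, the angle opposite AB is not acute, so the smallest enclosing circle has AB as diameter.
Centre = midpoint of AB = (-3, -1), r² = 136/4 = 34.
Centre = (-3, -1).

(-3, -1)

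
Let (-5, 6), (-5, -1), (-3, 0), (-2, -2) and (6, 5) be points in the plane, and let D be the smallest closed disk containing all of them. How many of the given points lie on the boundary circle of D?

3

The minimum enclosing circle of a finite set is fixed by two of the points (as a diameter) or three (as a circumcircle).
The minimum enclosing circle is determined by three boundary points: (-5, 6), (-5, -1), (6, 5).
Their circumcentre is (5/22, 2.5) with r² = 9577/242.
The farthest remaining point (-2, -2) is at distance² 6101/242 ≤ 9577/242.
The points at distance exactly r from the centre are (-5, 6), (-5, -1), (6, 5) — 3 points.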